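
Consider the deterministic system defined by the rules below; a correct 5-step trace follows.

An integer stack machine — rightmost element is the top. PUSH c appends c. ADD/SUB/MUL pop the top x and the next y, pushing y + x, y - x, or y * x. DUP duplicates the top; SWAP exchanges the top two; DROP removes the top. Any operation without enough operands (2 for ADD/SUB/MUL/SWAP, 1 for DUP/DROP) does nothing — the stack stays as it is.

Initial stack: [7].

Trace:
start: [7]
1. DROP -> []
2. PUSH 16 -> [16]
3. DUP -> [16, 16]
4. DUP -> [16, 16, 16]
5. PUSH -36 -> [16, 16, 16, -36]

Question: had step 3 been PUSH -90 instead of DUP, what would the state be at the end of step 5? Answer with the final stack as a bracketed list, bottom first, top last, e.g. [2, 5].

(re-executing from step 3 with the substitution; state before step 3: [16])
3. PUSH -90 -> [16, -90]
4. DUP -> [16, -90, -90]
5. PUSH -36 -> [16, -90, -90, -36]

[16, -90, -90, -36]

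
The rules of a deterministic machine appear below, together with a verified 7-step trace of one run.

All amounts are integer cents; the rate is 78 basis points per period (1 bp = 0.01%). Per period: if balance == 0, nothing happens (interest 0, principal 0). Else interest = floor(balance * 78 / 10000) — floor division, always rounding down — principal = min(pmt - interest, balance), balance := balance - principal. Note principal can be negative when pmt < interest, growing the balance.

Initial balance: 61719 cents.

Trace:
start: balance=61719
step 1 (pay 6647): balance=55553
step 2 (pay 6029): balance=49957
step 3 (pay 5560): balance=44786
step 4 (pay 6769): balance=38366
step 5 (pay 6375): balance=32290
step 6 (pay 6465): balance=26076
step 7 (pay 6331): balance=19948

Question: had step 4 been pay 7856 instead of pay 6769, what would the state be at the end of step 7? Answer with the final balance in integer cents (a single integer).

(re-executing from step 4 with the substitution; state before step 4: balance=44786)
step 4 (pay 7856): balance=37279
step 5 (pay 6375): balance=31194
step 6 (pay 6465): balance=24972
step 7 (pay 6331): balance=18835

18835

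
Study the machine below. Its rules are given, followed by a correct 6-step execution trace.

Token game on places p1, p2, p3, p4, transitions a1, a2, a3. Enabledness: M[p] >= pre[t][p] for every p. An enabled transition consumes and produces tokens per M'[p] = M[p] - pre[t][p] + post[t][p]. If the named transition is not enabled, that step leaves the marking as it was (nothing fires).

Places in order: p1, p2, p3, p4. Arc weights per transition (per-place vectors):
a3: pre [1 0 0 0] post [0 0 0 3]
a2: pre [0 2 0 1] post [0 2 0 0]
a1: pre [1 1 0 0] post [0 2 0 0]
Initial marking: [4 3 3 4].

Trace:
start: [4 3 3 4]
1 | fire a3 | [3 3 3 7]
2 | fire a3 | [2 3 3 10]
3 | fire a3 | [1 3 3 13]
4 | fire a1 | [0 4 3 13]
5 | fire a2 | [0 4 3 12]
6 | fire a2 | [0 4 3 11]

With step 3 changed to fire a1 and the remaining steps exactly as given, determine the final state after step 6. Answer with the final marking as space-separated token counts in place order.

0 5 3 8

(re-executing from step 3 with the substitution; state before step 3: [2 3 3 10])
3 | fire a1 | [1 4 3 10]
4 | fire a1 | [0 5 3 10]
5 | fire a2 | [0 5 3 9]
6 | fire a2 | [0 5 3 8]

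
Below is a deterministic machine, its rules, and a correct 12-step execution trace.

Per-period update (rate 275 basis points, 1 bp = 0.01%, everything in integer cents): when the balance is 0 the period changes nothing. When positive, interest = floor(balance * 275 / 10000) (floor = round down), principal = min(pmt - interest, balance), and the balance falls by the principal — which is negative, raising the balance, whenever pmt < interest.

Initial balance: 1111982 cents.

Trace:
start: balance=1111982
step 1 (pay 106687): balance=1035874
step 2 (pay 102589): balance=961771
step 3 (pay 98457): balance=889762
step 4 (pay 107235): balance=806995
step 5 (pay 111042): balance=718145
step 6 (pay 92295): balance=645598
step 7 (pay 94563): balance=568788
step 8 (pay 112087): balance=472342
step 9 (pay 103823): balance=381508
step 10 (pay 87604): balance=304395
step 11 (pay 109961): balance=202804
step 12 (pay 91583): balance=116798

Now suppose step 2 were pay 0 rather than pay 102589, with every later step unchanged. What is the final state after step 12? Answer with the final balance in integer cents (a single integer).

251359

(re-executing from step 2 with the substitution; state before step 2: balance=1035874)
step 2 (pay 0): balance=1064360
step 3 (pay 98457): balance=995172
step 4 (pay 107235): balance=915304
step 5 (pay 111042): balance=829432
step 6 (pay 92295): balance=759946
step 7 (pay 94563): balance=686281
step 8 (pay 112087): balance=593066
step 9 (pay 103823): balance=505552
step 10 (pay 87604): balance=431850
step 11 (pay 109961): balance=333764
step 12 (pay 91583): balance=251359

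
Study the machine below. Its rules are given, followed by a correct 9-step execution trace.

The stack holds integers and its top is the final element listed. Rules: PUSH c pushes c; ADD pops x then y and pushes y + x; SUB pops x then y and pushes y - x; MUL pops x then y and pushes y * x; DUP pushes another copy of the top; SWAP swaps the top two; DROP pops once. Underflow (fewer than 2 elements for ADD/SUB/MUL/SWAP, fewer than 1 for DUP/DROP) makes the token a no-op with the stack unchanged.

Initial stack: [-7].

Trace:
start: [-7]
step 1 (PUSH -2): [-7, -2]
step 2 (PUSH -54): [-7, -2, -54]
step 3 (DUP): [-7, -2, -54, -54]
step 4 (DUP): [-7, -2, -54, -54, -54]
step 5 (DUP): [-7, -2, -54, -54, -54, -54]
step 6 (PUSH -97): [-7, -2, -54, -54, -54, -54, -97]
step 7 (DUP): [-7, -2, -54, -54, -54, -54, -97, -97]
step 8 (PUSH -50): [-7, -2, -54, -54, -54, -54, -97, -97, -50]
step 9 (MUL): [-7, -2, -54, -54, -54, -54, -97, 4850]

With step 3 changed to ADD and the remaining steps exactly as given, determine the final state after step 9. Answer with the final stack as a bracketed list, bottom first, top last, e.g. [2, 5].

(re-executing from step 3 with the substitution; state before step 3: [-7, -2, -54])
step 3 (ADD): [-7, -56]
step 4 (DUP): [-7, -56, -56]
step 5 (DUP): [-7, -56, -56, -56]
step 6 (PUSH -97): [-7, -56, -56, -56, -97]
step 7 (DUP): [-7, -56, -56, -56, -97, -97]
step 8 (PUSH -50): [-7, -56, -56, -56, -97, -97, -50]
step 9 (MUL): [-7, -56, -56, -56, -97, 4850]

[-7, -56, -56, -56, -97, 4850]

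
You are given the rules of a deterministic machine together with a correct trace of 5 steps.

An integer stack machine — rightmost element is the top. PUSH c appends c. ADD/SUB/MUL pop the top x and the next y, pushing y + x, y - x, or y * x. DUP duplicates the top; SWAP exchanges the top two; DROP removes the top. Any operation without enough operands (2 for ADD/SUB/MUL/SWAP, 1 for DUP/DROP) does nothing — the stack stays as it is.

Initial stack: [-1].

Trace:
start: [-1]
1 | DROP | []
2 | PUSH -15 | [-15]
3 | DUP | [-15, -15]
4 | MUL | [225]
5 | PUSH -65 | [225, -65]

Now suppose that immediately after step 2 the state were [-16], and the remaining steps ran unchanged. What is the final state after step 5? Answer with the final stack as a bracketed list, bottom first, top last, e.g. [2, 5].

state after step 2 := [-16]
3 | DUP | [-16, -16]
4 | MUL | [256]
5 | PUSH -65 | [256, -65]

[256, -65]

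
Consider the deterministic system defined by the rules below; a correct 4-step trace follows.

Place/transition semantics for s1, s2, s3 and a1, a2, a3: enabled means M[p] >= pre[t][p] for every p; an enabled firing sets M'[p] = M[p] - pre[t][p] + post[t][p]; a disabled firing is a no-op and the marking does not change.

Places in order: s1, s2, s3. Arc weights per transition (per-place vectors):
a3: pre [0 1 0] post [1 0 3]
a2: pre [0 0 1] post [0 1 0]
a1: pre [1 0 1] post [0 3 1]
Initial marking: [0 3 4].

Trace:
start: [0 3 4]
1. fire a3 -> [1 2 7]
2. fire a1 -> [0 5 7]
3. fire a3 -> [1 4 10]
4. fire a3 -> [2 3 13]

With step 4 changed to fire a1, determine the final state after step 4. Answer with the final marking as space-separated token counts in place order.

(re-executing from step 4 with the substitution; state before step 4: [1 4 10])
4. fire a1 -> [0 7 10]

0 7 10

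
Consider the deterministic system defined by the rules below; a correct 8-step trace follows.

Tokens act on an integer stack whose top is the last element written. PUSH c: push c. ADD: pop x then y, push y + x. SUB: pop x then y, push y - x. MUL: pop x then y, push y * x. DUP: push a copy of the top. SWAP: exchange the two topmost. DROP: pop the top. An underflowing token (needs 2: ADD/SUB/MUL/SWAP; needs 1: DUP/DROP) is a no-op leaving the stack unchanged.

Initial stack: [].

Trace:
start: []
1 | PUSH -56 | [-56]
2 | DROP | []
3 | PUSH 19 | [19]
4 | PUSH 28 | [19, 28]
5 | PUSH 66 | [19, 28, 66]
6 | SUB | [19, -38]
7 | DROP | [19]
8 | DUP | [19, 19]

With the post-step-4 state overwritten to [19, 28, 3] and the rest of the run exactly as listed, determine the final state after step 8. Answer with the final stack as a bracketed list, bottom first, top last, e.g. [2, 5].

[19, 28, 28]

state after step 4 := [19, 28, 3]
5 | PUSH 66 | [19, 28, 3, 66]
6 | SUB | [19, 28, -63]
7 | DROP | [19, 28]
8 | DUP | [19, 28, 28]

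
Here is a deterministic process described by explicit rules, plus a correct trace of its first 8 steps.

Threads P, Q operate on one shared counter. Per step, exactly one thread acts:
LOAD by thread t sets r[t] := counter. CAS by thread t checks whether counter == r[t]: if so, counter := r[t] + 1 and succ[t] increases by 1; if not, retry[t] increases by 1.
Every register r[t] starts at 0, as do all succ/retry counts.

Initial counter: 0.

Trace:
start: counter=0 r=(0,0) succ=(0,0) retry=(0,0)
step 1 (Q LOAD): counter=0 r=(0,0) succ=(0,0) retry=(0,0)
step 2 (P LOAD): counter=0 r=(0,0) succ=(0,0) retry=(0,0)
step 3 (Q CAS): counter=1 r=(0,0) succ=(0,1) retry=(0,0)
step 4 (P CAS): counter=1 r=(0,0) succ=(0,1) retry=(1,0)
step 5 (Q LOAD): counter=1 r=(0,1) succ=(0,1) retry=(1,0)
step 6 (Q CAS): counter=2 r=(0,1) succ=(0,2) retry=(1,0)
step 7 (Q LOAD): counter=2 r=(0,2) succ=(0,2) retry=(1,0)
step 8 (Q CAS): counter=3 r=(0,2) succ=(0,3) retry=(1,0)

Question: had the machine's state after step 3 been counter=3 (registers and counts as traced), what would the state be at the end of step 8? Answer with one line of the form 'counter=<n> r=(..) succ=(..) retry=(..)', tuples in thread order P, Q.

counter=5 r=(0,4) succ=(0,3) retry=(1,0)

state after step 3 := counter=3 r=(0,0) succ=(0,1) retry=(0,0)
step 4 (P CAS): counter=3 r=(0,0) succ=(0,1) retry=(1,0)
step 5 (Q LOAD): counter=3 r=(0,3) succ=(0,1) retry=(1,0)
step 6 (Q CAS): counter=4 r=(0,3) succ=(0,2) retry=(1,0)
step 7 (Q LOAD): counter=4 r=(0,4) succ=(0,2) retry=(1,0)
step 8 (Q CAS): counter=5 r=(0,4) succ=(0,3) retry=(1,0)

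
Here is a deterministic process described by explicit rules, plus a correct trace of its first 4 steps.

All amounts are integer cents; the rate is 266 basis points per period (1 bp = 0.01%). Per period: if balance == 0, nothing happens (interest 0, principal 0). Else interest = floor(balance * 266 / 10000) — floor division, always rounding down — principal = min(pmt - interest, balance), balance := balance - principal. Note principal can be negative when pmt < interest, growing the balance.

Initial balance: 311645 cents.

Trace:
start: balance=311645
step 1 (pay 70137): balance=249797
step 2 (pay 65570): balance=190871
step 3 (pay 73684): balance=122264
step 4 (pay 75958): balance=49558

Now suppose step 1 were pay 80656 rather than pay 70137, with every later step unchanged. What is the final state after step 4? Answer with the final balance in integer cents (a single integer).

(re-executing from step 1 with the substitution; state before step 1: balance=311645)
step 1 (pay 80656): balance=239278
step 2 (pay 65570): balance=180072
step 3 (pay 73684): balance=111177
step 4 (pay 75958): balance=38176

38176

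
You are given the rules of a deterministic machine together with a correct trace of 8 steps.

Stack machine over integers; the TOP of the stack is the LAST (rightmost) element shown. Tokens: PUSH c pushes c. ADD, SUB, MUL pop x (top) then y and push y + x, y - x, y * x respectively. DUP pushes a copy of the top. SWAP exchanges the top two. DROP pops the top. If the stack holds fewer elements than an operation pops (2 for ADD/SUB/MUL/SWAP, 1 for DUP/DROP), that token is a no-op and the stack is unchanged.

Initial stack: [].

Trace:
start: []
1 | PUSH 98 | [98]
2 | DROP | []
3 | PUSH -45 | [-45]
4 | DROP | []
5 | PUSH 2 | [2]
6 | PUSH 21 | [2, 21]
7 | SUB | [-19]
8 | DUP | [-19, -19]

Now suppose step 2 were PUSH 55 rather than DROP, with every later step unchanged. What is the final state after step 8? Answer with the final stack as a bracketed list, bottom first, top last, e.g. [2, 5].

(re-executing from step 2 with the substitution; state before step 2: [98])
2 | PUSH 55 | [98, 55]
3 | PUSH -45 | [98, 55, -45]
4 | DROP | [98, 55]
5 | PUSH 2 | [98, 55, 2]
6 | PUSH 21 | [98, 55, 2, 21]
7 | SUB | [98, 55, -19]
8 | DUP | [98, 55, -19, -19]

[98, 55, -19, -19]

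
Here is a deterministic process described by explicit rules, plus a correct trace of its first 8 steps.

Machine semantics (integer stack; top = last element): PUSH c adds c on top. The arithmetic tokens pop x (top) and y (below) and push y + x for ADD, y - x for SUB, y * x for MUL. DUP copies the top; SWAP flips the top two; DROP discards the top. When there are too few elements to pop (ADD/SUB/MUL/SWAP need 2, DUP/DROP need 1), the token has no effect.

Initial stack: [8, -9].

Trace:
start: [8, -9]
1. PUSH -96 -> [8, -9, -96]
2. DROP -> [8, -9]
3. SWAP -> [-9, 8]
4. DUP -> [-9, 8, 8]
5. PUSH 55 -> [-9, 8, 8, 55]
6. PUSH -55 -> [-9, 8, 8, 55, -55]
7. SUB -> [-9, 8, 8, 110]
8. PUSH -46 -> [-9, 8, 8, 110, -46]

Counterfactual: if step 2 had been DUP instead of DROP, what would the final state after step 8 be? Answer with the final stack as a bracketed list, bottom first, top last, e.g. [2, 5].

[8, -9, -96, -96, -96, 110, -46]

(re-executing from step 2 with the substitution; state before step 2: [8, -9, -96])
2. DUP -> [8, -9, -96, -96]
3. SWAP -> [8, -9, -96, -96]
4. DUP -> [8, -9, -96, -96, -96]
5. PUSH 55 -> [8, -9, -96, -96, -96, 55]
6. PUSH -55 -> [8, -9, -96, -96, -96, 55, -55]
7. SUB -> [8, -9, -96, -96, -96, 110]
8. PUSH -46 -> [8, -9, -96, -96, -96, 110, -46]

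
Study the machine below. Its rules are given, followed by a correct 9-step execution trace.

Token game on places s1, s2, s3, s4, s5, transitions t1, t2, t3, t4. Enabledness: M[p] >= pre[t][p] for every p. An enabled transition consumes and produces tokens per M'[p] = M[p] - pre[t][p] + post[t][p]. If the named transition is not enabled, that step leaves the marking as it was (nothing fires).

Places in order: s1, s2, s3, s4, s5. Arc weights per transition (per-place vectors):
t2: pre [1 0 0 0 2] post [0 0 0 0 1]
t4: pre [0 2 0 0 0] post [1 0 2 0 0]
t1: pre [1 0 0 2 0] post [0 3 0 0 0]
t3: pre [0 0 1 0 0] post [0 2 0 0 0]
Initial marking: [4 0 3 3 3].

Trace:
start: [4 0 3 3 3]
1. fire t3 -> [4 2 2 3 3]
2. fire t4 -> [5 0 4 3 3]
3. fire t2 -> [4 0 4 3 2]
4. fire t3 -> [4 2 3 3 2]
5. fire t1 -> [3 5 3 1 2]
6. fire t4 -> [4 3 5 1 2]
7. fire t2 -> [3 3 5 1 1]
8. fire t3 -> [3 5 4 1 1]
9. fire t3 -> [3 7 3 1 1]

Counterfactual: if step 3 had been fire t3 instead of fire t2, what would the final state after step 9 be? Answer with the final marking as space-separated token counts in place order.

(re-executing from step 3 with the substitution; state before step 3: [5 0 4 3 3])
3. fire t3 -> [5 2 3 3 3]
4. fire t3 -> [5 4 2 3 3]
5. fire t1 -> [4 7 2 1 3]
6. fire t4 -> [5 5 4 1 3]
7. fire t2 -> [4 5 4 1 2]
8. fire t3 -> [4 7 3 1 2]
9. fire t3 -> [4 9 2 1 2]

4 9 2 1 2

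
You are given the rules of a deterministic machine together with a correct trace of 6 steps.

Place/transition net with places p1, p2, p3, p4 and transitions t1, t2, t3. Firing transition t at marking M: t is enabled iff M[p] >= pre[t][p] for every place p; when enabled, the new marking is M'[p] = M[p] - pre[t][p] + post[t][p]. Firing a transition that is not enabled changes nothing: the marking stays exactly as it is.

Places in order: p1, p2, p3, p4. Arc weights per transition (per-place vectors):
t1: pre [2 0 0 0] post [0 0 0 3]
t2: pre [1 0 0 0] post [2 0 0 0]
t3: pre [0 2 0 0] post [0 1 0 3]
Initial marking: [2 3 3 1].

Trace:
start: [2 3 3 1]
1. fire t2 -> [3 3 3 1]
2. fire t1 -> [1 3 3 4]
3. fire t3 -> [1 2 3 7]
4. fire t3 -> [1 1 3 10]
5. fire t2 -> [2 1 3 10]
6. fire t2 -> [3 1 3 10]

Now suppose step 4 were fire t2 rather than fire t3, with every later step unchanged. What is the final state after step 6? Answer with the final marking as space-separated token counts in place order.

4 2 3 7

(re-executing from step 4 with the substitution; state before step 4: [1 2 3 7])
4. fire t2 -> [2 2 3 7]
5. fire t2 -> [3 2 3 7]
6. fire t2 -> [4 2 3 7]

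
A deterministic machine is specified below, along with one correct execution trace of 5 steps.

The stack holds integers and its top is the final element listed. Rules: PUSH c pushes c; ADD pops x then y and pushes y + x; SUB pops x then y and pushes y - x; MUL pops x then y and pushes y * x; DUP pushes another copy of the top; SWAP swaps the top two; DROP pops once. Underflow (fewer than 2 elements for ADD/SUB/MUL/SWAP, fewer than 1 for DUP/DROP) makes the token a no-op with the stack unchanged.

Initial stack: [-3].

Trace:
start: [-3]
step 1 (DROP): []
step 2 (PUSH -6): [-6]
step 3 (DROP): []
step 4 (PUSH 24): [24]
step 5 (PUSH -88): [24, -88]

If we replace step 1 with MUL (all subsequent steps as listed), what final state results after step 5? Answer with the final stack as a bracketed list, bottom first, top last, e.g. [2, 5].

[-3, 24, -88]

(re-executing from step 1 with the substitution; state before step 1: [-3])
step 1 (MUL): [-3]
step 2 (PUSH -6): [-3, -6]
step 3 (DROP): [-3]
step 4 (PUSH 24): [-3, 24]
step 5 (PUSH -88): [-3, 24, -88]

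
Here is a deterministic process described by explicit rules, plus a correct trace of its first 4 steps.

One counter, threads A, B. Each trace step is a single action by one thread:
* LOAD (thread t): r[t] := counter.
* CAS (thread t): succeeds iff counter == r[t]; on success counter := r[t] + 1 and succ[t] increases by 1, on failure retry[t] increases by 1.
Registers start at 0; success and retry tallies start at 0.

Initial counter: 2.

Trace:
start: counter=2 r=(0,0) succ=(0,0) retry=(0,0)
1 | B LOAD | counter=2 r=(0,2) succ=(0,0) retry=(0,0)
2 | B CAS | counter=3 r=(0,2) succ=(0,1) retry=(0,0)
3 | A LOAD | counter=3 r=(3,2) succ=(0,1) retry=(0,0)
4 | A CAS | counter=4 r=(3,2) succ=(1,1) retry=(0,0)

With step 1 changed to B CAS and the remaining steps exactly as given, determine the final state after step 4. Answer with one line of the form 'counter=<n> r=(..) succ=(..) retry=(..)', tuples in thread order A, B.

counter=3 r=(2,0) succ=(1,0) retry=(0,2)

(re-executing from step 1 with the substitution; state before step 1: counter=2 r=(0,0) succ=(0,0) retry=(0,0))
1 | B CAS | counter=2 r=(0,0) succ=(0,0) retry=(0,1)
2 | B CAS | counter=2 r=(0,0) succ=(0,0) retry=(0,2)
3 | A LOAD | counter=2 r=(2,0) succ=(0,0) retry=(0,2)
4 | A CAS | counter=3 r=(2,0) succ=(1,0) retry=(0,2)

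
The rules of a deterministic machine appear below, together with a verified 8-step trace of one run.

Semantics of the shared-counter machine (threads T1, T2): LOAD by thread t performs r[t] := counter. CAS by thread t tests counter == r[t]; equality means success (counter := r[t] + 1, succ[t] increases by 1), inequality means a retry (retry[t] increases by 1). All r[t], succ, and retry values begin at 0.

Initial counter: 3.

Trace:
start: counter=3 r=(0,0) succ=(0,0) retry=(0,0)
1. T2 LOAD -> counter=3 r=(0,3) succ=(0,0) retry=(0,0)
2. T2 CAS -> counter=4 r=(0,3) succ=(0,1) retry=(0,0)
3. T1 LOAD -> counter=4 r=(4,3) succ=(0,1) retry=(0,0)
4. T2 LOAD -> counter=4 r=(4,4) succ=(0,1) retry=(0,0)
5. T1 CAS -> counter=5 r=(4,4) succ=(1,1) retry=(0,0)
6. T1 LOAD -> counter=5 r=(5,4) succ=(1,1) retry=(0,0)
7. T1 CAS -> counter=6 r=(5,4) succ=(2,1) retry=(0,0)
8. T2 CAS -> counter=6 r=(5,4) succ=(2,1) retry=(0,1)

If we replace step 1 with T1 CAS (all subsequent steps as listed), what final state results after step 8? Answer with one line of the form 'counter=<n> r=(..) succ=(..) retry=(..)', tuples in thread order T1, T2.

counter=5 r=(4,3) succ=(2,0) retry=(1,2)

(re-executing from step 1 with the substitution; state before step 1: counter=3 r=(0,0) succ=(0,0) retry=(0,0))
1. T1 CAS -> counter=3 r=(0,0) succ=(0,0) retry=(1,0)
2. T2 CAS -> counter=3 r=(0,0) succ=(0,0) retry=(1,1)
3. T1 LOAD -> counter=3 r=(3,0) succ=(0,0) retry=(1,1)
4. T2 LOAD -> counter=3 r=(3,3) succ=(0,0) retry=(1,1)
5. T1 CAS -> counter=4 r=(3,3) succ=(1,0) retry=(1,1)
6. T1 LOAD -> counter=4 r=(4,3) succ=(1,0) retry=(1,1)
7. T1 CAS -> counter=5 r=(4,3) succ=(2,0) retry=(1,1)
8. T2 CAS -> counter=5 r=(4,3) succ=(2,0) retry=(1,2)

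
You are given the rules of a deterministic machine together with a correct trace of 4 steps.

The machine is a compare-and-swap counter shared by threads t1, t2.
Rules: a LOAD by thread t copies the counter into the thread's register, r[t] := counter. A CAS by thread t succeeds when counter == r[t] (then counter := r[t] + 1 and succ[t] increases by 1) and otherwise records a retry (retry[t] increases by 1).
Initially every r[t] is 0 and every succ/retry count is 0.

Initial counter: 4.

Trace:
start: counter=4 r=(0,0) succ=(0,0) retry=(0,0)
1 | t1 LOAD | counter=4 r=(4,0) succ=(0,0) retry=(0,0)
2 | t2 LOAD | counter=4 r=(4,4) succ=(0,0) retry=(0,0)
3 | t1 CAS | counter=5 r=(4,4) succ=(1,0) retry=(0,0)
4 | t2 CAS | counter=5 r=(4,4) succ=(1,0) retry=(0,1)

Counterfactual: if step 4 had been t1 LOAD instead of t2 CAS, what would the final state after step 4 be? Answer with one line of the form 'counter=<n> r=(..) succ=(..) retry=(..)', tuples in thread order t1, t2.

counter=5 r=(5,4) succ=(1,0) retry=(0,0)

(re-executing from step 4 with the substitution; state before step 4: counter=5 r=(4,4) succ=(1,0) retry=(0,0))
4 | t1 LOAD | counter=5 r=(5,4) succ=(1,0) retry=(0,0)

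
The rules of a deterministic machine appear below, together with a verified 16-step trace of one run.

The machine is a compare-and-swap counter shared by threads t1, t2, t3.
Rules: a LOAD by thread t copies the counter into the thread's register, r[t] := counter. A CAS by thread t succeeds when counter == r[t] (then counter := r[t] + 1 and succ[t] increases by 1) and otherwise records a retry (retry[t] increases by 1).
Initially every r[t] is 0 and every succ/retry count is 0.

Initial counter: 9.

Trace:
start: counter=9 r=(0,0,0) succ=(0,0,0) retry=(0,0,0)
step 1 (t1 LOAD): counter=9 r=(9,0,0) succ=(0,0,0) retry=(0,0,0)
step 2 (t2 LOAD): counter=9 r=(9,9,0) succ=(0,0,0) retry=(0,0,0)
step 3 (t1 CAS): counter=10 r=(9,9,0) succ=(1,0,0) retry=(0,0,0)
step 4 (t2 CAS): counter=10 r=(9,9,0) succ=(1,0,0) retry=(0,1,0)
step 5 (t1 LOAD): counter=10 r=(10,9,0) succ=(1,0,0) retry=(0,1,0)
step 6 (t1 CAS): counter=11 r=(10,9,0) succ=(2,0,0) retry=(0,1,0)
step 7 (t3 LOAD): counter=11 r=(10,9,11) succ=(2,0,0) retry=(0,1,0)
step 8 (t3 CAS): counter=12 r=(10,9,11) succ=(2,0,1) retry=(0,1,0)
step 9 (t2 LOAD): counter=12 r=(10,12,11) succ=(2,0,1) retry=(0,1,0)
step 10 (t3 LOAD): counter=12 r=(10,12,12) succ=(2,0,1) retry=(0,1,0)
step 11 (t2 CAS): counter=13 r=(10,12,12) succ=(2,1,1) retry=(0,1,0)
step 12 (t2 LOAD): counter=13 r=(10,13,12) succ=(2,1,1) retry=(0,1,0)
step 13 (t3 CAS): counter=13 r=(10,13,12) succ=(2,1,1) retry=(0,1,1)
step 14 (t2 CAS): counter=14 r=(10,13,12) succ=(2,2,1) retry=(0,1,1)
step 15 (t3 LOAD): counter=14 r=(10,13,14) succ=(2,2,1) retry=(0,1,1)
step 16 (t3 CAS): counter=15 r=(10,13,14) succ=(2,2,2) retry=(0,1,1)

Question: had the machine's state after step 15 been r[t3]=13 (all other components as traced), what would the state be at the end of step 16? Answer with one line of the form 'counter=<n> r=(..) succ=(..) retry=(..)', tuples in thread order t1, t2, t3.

state after step 15 := counter=14 r=(10,13,13) succ=(2,2,1) retry=(0,1,1)
step 16 (t3 CAS): counter=14 r=(10,13,13) succ=(2,2,1) retry=(0,1,2)

counter=14 r=(10,13,13) succ=(2,2,1) retry=(0,1,2)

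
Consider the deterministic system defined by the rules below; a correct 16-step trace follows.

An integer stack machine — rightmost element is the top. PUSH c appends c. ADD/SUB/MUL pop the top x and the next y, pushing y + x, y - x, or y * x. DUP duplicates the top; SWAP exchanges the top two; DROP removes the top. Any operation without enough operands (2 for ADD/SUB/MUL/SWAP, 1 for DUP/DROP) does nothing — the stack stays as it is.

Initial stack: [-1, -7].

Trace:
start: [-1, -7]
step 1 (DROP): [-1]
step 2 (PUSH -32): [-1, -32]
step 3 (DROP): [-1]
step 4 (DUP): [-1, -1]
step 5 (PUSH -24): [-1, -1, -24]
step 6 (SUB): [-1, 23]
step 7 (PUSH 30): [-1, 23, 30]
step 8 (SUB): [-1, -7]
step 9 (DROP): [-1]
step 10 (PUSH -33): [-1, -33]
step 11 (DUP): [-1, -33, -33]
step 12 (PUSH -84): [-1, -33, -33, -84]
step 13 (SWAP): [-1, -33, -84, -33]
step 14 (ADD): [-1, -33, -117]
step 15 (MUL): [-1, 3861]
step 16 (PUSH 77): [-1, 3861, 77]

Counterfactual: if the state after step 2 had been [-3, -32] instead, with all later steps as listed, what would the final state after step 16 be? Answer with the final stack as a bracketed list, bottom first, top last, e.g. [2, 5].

state after step 2 := [-3, -32]
step 3 (DROP): [-3]
step 4 (DUP): [-3, -3]
step 5 (PUSH -24): [-3, -3, -24]
step 6 (SUB): [-3, 21]
step 7 (PUSH 30): [-3, 21, 30]
step 8 (SUB): [-3, -9]
step 9 (DROP): [-3]
step 10 (PUSH -33): [-3, -33]
step 11 (DUP): [-3, -33, -33]
step 12 (PUSH -84): [-3, -33, -33, -84]
step 13 (SWAP): [-3, -33, -84, -33]
step 14 (ADD): [-3, -33, -117]
step 15 (MUL): [-3, 3861]
step 16 (PUSH 77): [-3, 3861, 77]

[-3, 3861, 77]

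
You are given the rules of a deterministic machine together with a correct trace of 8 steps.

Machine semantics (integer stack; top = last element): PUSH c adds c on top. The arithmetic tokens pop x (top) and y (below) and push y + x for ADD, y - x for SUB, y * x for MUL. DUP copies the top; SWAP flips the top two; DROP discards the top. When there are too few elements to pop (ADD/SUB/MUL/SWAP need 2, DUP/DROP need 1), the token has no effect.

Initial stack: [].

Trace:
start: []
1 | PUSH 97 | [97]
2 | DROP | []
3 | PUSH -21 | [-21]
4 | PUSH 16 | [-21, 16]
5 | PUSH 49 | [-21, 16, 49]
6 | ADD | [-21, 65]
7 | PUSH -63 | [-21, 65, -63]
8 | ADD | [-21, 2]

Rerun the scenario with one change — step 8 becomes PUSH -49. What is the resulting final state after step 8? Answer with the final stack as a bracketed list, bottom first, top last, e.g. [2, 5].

(re-executing from step 8 with the substitution; state before step 8: [-21, 65, -63])
8 | PUSH -49 | [-21, 65, -63, -49]

[-21, 65, -63, -49]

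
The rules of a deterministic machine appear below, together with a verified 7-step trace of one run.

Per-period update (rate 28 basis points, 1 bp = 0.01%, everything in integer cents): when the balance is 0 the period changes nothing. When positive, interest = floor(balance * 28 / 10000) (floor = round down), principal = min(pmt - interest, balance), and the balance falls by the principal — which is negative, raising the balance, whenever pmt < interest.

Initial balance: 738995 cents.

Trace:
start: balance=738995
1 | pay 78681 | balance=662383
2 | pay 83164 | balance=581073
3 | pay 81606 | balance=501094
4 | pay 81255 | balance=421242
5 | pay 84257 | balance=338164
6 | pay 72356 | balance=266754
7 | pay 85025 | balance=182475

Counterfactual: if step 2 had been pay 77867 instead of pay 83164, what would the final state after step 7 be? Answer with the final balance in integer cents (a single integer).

(re-executing from step 2 with the substitution; state before step 2: balance=662383)
2 | pay 77867 | balance=586370
3 | pay 81606 | balance=506405
4 | pay 81255 | balance=426567
5 | pay 84257 | balance=343504
6 | pay 72356 | balance=272109
7 | pay 85025 | balance=187845

187845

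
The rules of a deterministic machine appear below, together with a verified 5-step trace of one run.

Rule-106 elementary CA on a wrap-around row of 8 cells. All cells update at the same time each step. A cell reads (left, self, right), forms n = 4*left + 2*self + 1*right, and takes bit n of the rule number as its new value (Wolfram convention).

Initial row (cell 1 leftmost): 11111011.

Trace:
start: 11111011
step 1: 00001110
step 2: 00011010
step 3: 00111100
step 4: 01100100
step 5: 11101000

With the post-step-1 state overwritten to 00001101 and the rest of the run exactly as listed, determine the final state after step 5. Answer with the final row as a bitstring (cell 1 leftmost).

11011000

state after step 1 := 00001101
step 2: 00011110
step 3: 00110010
step 4: 01110100
step 5: 11011000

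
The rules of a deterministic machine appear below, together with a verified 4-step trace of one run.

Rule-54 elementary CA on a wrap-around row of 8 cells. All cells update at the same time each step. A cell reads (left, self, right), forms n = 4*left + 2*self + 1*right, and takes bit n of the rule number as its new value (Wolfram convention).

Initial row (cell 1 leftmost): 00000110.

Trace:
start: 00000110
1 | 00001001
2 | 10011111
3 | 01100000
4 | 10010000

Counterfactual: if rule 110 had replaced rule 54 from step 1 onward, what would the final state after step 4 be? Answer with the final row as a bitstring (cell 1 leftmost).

01100010

(re-executing steps 1..4 under rule 110; state before step 1: 00000110)
1 | 00001110
2 | 00011010
3 | 00111110
4 | 01100010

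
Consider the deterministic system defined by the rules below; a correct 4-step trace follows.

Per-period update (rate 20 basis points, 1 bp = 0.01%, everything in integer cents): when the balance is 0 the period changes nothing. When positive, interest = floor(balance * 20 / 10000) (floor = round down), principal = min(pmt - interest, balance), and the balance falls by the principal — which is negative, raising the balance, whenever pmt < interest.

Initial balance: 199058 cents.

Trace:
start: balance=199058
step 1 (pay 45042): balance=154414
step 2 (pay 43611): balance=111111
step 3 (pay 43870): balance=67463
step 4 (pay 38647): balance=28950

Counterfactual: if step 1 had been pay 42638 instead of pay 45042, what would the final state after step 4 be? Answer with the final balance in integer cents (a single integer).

31369

(re-executing from step 1 with the substitution; state before step 1: balance=199058)
step 1 (pay 42638): balance=156818
step 2 (pay 43611): balance=113520
step 3 (pay 43870): balance=69877
step 4 (pay 38647): balance=31369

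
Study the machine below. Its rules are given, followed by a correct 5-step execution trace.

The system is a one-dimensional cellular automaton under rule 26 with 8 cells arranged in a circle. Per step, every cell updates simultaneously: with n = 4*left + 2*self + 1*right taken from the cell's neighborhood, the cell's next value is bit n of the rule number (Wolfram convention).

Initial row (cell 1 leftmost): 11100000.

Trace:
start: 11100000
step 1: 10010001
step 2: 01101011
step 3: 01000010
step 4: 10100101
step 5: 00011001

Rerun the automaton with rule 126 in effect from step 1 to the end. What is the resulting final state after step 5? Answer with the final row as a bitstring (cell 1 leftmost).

(re-executing steps 1..5 under rule 126; state before step 1: 11100000)
step 1: 10110001
step 2: 11111011
step 3: 00001110
step 4: 00011011
step 5: 10111111

10111111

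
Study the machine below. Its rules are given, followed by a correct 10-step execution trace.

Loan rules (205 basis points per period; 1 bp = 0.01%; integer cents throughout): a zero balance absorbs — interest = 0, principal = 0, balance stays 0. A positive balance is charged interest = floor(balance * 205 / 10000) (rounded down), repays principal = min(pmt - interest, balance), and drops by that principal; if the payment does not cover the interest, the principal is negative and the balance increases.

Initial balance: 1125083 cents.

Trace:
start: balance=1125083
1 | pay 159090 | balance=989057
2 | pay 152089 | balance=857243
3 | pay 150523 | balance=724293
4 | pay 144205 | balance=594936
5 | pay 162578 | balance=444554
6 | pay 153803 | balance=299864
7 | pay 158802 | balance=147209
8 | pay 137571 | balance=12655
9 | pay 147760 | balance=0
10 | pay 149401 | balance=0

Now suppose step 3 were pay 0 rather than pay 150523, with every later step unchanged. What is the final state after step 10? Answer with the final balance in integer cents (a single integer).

(re-executing from step 3 with the substitution; state before step 3: balance=857243)
3 | pay 0 | balance=874816
4 | pay 144205 | balance=748544
5 | pay 162578 | balance=601311
6 | pay 153803 | balance=459834
7 | pay 158802 | balance=310458
8 | pay 137571 | balance=179251
9 | pay 147760 | balance=35165
10 | pay 149401 | balance=0

0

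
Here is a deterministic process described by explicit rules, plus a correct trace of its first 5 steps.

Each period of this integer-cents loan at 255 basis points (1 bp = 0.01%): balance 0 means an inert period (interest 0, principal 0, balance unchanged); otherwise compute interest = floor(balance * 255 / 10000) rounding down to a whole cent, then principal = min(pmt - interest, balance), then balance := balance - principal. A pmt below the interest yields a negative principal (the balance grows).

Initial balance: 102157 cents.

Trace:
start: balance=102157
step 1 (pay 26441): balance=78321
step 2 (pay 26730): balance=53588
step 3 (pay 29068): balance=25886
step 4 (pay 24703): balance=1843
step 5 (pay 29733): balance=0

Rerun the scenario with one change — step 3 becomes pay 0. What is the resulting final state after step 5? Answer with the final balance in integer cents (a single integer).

2726

(re-executing from step 3 with the substitution; state before step 3: balance=53588)
step 3 (pay 0): balance=54954
step 4 (pay 24703): balance=31652
step 5 (pay 29733): balance=2726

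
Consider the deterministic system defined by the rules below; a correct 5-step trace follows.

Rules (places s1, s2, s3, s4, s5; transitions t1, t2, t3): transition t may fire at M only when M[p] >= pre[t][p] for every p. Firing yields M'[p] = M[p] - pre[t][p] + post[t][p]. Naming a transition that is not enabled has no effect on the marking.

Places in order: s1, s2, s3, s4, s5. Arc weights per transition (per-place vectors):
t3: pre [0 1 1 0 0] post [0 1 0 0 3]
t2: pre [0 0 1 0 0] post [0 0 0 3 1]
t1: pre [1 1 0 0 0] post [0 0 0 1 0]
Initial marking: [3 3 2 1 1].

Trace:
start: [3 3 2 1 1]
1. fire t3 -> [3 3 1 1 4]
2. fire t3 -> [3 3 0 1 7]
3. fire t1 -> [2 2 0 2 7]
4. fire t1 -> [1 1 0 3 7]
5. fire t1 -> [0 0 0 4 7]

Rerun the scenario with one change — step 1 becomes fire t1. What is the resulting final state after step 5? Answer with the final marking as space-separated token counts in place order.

(re-executing from step 1 with the substitution; state before step 1: [3 3 2 1 1])
1. fire t1 -> [2 2 2 2 1]
2. fire t3 -> [2 2 1 2 4]
3. fire t1 -> [1 1 1 3 4]
4. fire t1 -> [0 0 1 4 4]
5. fire t1 -> [0 0 1 4 4]

0 0 1 4 4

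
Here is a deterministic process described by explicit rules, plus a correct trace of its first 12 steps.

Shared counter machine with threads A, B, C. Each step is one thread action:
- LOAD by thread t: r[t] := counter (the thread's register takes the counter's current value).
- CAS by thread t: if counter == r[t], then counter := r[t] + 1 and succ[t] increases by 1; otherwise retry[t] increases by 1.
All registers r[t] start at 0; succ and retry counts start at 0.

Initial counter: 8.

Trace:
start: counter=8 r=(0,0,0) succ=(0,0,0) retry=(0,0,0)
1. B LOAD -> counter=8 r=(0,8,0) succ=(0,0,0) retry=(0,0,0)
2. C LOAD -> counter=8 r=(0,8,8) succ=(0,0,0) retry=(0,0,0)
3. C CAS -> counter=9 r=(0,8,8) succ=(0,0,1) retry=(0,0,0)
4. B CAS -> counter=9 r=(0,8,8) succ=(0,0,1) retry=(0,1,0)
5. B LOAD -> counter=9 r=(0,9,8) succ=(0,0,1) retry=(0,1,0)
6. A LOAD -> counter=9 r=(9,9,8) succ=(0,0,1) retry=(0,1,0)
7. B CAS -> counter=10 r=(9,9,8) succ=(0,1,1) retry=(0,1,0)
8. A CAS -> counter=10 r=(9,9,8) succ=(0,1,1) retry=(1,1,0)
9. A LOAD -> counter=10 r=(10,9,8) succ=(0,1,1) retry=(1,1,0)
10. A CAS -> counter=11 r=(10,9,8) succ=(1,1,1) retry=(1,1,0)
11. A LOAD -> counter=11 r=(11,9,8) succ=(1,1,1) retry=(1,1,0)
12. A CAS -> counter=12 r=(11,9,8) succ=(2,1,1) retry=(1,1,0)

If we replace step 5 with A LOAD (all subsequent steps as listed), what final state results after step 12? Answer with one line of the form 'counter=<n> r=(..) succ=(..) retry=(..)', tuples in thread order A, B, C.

(re-executing from step 5 with the substitution; state before step 5: counter=9 r=(0,8,8) succ=(0,0,1) retry=(0,1,0))
5. A LOAD -> counter=9 r=(9,8,8) succ=(0,0,1) retry=(0,1,0)
6. A LOAD -> counter=9 r=(9,8,8) succ=(0,0,1) retry=(0,1,0)
7. B CAS -> counter=9 r=(9,8,8) succ=(0,0,1) retry=(0,2,0)
8. A CAS -> counter=10 r=(9,8,8) succ=(1,0,1) retry=(0,2,0)
9. A LOAD -> counter=10 r=(10,8,8) succ=(1,0,1) retry=(0,2,0)
10. A CAS -> counter=11 r=(10,8,8) succ=(2,0,1) retry=(0,2,0)
11. A LOAD -> counter=11 r=(11,8,8) succ=(2,0,1) retry=(0,2,0)
12. A CAS -> counter=12 r=(11,8,8) succ=(3,0,1) retry=(0,2,0)

counter=12 r=(11,8,8) succ=(3,0,1) retry=(0,2,0)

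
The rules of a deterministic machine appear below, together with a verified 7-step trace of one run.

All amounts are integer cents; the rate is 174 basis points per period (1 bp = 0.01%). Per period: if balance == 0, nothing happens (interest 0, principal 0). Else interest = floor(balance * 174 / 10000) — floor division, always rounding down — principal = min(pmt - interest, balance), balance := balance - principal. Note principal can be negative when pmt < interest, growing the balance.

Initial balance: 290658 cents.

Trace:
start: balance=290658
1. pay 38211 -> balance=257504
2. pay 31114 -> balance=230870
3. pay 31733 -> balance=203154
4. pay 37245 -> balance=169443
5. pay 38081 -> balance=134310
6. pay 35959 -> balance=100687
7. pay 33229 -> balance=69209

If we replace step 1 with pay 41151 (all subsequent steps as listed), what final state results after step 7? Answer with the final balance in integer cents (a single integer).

(re-executing from step 1 with the substitution; state before step 1: balance=290658)
1. pay 41151 -> balance=254564
2. pay 31114 -> balance=227879
3. pay 31733 -> balance=200111
4. pay 37245 -> balance=166347
5. pay 38081 -> balance=131160
6. pay 35959 -> balance=97483
7. pay 33229 -> balance=65950

65950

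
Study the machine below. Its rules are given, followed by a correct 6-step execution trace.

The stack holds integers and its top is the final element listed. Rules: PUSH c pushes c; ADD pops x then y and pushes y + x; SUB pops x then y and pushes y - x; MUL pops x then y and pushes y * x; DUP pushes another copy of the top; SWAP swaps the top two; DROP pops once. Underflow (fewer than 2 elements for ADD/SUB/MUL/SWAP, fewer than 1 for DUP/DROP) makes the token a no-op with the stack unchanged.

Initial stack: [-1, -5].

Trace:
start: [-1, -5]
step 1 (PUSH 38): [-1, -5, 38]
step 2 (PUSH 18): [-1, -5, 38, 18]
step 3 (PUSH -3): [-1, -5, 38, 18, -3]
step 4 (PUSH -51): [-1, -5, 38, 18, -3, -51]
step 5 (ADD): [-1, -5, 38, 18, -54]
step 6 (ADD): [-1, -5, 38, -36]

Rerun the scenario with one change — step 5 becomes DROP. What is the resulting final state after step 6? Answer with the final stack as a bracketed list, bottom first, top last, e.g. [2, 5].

[-1, -5, 38, 15]

(re-executing from step 5 with the substitution; state before step 5: [-1, -5, 38, 18, -3, -51])
step 5 (DROP): [-1, -5, 38, 18, -3]
step 6 (ADD): [-1, -5, 38, 15]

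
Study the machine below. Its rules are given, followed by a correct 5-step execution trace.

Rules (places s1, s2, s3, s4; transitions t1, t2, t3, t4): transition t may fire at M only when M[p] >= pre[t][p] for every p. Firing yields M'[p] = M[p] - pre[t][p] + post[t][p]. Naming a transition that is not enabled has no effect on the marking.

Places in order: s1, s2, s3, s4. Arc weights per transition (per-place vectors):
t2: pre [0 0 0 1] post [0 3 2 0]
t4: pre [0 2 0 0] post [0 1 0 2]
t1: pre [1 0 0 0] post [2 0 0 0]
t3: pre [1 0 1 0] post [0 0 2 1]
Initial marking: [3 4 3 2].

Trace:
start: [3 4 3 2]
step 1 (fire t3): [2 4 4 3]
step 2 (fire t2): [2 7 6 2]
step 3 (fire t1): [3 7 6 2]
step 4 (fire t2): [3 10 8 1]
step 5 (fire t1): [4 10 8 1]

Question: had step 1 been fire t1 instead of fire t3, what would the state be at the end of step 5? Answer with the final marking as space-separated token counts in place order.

6 10 7 0

(re-executing from step 1 with the substitution; state before step 1: [3 4 3 2])
step 1 (fire t1): [4 4 3 2]
step 2 (fire t2): [4 7 5 1]
step 3 (fire t1): [5 7 5 1]
step 4 (fire t2): [5 10 7 0]
step 5 (fire t1): [6 10 7 0]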